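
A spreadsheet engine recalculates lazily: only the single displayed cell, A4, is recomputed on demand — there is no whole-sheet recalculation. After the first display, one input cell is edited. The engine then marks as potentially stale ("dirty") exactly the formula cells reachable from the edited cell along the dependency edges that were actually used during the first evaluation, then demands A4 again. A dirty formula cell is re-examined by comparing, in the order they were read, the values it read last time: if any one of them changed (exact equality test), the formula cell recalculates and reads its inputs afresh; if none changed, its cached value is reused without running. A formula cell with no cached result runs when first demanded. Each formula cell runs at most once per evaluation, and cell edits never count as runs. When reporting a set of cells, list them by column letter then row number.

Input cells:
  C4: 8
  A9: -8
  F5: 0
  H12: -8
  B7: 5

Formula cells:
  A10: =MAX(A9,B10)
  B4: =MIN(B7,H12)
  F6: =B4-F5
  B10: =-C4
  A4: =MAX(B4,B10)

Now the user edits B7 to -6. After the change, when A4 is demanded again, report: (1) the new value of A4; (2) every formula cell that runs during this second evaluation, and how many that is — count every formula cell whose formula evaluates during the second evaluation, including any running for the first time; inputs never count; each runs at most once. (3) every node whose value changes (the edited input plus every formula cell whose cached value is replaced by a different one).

New value of A4: -8.
Formula cells that run: B4 — 1 in total.
Values that change: B7.
Key observation: the change is absorbed at B4 — it re-runs but produces the same value, and the output's value is unchanged.

First evaluation (everything demanded from the output):
  B4 = MIN(5, -8) = -8
  B10 = -(8) = -8
  A4 = MAX(-8, -8) = -8

Propagation after the edit:
  B4: runs — B7 5->-6; result -8 (same value as before).
  A4: checked — values it read are unchanged (B4 unchanged, B10 unchanged); reused cached -8 without running.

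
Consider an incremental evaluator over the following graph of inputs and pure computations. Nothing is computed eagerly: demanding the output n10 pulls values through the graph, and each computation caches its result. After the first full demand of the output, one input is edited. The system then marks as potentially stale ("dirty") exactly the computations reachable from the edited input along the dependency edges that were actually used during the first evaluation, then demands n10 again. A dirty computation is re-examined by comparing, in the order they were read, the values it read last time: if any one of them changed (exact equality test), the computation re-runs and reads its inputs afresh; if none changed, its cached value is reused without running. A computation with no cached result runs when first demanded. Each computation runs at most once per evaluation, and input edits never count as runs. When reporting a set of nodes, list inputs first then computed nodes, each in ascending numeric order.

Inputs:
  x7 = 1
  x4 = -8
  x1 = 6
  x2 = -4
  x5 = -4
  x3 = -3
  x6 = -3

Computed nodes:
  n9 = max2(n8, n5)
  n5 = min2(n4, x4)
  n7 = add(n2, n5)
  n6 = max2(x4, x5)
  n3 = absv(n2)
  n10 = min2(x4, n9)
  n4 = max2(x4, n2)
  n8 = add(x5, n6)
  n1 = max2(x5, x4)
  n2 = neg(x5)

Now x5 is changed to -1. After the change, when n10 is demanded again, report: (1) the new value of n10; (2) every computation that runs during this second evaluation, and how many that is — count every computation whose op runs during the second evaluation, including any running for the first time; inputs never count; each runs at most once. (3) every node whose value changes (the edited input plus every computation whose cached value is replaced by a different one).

Initial pass — values computed on the first demand:
  n2 = neg(-4) = 4
  n4 = max2(-8, 4) = 4
  n5 = min2(4, -8) = -8
  n6 = max2(-8, -4) = -4
  n8 = add(-4, -4) = -8
  n9 = max2(-8, -8) = -8
  n10 = min2(-8, -8) = -8

Second demand — change propagation:
  n2: re-runs because x5 -4->-1; new result 1.
  n4: re-runs because n2 4->1; new result 1.
  n5: re-runs because n4 4->1; new result -8 (unchanged).
  n6: re-runs because x5 -4->-1; new result -1.
  n8: re-runs because x5 -4->-1; n6 -4->-1; new result -2.
  n9: re-runs because n8 -8->-2; new result -2.
  n10: re-runs because n9 -8->-2; new result -8 (unchanged).

n10 now evaluates to -8.
Run set: n2, n4, n5, n6, n8, n9, n10 (7 run).
Changed values: x5, n2, n4, n6, n8, n9.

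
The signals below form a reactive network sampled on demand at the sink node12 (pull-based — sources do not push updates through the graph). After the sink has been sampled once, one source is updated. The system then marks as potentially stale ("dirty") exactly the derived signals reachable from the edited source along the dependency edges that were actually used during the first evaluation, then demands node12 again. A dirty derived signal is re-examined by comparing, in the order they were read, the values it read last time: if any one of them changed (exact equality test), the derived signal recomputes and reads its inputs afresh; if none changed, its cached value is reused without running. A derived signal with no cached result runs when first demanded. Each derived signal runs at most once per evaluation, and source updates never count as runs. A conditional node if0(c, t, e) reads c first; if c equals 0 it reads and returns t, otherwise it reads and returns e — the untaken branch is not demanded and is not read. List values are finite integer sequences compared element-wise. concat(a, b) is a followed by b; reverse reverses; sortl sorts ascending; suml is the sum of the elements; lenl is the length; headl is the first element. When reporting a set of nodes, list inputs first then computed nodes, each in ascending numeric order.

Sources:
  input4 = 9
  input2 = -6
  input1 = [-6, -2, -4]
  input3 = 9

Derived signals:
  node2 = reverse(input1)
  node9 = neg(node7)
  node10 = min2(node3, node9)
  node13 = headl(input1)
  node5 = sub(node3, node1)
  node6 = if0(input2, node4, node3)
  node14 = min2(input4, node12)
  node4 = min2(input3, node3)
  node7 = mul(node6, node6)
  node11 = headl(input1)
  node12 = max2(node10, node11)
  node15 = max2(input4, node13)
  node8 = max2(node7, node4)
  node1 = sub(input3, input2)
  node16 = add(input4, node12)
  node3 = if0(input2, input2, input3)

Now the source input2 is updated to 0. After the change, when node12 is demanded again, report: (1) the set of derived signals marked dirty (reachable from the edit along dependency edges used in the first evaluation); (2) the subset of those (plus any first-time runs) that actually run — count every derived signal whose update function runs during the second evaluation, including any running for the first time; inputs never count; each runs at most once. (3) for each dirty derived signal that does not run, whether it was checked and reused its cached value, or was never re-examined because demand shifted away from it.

Initial pass — values computed on the first demand:
  node3 = if0(input2=-6 -> else branch input3) = 9
  node6 = if0(input2=-6 -> else branch node3) = 9
  node7 = mul(9, 9) = 81
  node9 = neg(81) = -81
  node10 = min2(9, -81) = -81
  node11 = headl([-6, -2, -4]) = -6
  node12 = max2(-81, -6) = -6

Second demand — change propagation:
  node3: re-runs because input2 -6->0; new result 0.
  node4: newly demanded (no cache) — executes and yields 0.
  node6: re-runs because input2 -6->0; node3 9->0; new result 0.
  node7: re-runs because node6 9->0; node6 9->0; new result 0.
  node9: re-runs because node7 81->0; new result 0.
  node10: re-runs because node3 9->0; node9 -81->0; new result 0.
  node12: re-runs because node10 -81->0; new result 0.

The important point: the flipped condition pulls in fresh nodes; node4 runs for the first time.

Dirty set: node3, node6, node7, node9, node10, node12.
Run set: node3, node4, node6, node7, node9, node10, node12 (7 run).
All dirty derived signals ended up running.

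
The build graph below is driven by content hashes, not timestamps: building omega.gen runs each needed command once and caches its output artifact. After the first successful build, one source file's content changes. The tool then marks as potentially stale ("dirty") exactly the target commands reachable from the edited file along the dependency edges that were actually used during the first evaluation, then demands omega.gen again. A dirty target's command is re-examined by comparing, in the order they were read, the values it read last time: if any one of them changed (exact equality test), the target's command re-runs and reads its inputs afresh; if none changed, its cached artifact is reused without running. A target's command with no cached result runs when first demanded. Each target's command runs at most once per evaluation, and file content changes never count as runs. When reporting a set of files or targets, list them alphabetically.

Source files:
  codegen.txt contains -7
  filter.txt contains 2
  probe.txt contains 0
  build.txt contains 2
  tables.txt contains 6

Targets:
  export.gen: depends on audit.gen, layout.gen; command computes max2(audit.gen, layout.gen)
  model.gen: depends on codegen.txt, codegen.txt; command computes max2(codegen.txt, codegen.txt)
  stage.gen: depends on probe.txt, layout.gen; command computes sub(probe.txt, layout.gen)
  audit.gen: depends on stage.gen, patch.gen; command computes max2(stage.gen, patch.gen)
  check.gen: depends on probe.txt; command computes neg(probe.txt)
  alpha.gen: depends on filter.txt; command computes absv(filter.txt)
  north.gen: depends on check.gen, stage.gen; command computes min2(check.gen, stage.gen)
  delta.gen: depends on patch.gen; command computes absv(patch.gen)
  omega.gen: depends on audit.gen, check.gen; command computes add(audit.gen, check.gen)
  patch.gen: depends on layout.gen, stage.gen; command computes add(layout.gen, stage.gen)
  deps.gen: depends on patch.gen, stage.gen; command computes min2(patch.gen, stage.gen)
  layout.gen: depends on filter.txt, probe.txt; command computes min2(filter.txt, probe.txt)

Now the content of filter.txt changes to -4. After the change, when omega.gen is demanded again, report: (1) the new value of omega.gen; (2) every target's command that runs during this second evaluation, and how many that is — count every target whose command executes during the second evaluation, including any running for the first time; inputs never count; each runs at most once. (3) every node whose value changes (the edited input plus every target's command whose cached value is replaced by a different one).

Initial pass — values computed on the first demand:
  check.gen = neg(0) = 0
  layout.gen = min2(2, 0) = 0
  stage.gen = sub(0, 0) = 0
  patch.gen = add(0, 0) = 0
  audit.gen = max2(0, 0) = 0
  omega.gen = add(0, 0) = 0

Second demand — change propagation:
  layout.gen: re-runs because filter.txt 2->-4; new result -4.
  stage.gen: re-runs because layout.gen 0->-4; new result 4.
  patch.gen: re-runs because layout.gen 0->-4; stage.gen 0->4; new result 0 (unchanged).
  audit.gen: re-runs because stage.gen 0->4; new result 4.
  omega.gen: re-runs because audit.gen 0->4; new result 4.

omega.gen now evaluates to 4.
Run set: audit.gen, layout.gen, omega.gen, patch.gen, stage.gen (5 run).
Changed values: audit.gen, filter.txt, layout.gen, omega.gen, stage.gen.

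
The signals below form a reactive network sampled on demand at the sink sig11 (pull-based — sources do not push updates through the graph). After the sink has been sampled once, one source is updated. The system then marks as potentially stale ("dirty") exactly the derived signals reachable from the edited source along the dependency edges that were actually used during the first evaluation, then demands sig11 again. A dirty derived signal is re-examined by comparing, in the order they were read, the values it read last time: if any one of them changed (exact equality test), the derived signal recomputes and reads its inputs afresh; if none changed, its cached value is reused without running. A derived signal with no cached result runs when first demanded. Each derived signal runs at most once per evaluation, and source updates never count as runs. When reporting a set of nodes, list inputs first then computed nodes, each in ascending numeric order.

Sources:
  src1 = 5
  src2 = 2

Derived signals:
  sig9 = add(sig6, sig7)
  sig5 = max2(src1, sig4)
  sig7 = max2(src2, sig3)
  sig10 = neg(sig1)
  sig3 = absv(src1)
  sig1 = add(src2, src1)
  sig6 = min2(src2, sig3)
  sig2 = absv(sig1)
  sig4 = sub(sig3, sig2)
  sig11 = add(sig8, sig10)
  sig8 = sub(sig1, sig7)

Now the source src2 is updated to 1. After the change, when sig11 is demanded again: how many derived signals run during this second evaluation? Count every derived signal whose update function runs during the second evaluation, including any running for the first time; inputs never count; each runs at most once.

Initial pass — values computed on the first demand:
  sig1 = add(2, 5) = 7
  sig3 = absv(5) = 5
  sig7 = max2(2, 5) = 5
  sig8 = sub(7, 5) = 2
  sig10 = neg(7) = -7
  sig11 = add(2, -7) = -5

Second demand — change propagation:
  sig1: re-runs because src2 2->1; new result 6.
  sig7: re-runs because src2 2->1; new result 5 (unchanged).
  sig8: re-runs because sig1 7->6; new result 1.
  sig10: re-runs because sig1 7->6; new result -6.
  sig11: re-runs because sig8 2->1; sig10 -7->-6; new result -5 (unchanged).

Run set: sig1, sig7, sig8, sig10, sig11 (5 run).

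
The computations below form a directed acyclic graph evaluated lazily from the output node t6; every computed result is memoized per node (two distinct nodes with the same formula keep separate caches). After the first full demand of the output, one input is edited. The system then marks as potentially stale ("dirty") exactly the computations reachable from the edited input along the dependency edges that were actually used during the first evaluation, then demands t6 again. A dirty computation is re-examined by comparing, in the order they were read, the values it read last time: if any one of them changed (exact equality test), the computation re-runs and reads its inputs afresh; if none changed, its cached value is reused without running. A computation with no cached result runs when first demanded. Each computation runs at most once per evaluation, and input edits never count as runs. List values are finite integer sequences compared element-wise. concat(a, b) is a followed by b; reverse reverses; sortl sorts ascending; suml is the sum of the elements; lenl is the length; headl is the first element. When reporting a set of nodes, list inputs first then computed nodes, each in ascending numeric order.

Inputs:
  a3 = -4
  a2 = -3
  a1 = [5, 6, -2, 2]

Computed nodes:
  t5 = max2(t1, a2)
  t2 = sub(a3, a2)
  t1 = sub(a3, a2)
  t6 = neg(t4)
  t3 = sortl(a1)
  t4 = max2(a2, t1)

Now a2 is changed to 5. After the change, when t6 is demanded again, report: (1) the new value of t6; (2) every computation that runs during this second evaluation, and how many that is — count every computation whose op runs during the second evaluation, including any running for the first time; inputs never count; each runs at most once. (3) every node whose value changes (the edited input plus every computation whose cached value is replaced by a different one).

First demand of the output computes:
  t1 = sub(-4, -3) = -1
  t4 = max2(-3, -1) = -1
  t6 = neg(-1) = 1

After the edit, cleaning proceeds:
  t1: a read changed (a2 -3->5) — executes, giving -9.
  t4: a read changed (a2 -3->5; t1 -1->-9) — executes, giving 5.
  t6: a read changed (t4 -1->5) — executes, giving -5.

Demanding t6 again yields -5.
3 computations run: t1, t4, t6.
The nodes whose values change: a2, t1, t4, t6.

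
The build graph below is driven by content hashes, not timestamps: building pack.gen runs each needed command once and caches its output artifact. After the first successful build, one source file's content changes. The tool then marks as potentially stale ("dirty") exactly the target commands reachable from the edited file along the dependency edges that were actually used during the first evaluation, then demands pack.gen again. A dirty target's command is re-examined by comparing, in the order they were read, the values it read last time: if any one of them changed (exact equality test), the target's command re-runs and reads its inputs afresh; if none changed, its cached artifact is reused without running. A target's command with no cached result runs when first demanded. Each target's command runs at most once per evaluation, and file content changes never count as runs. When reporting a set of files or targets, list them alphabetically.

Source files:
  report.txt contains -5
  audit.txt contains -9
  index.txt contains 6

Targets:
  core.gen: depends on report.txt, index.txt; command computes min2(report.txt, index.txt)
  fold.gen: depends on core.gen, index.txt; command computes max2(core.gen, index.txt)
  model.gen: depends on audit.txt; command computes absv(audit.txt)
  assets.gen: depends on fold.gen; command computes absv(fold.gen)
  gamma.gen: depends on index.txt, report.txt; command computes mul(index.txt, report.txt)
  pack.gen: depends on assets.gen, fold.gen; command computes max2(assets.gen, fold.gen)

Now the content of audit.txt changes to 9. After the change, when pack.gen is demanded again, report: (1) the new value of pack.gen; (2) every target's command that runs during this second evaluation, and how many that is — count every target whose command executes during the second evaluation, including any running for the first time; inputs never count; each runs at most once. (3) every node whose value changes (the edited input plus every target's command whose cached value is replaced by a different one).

pack.gen now evaluates to 6.
Run set: none (0 run).
Changed values: audit.txt.
The important point: nothing the output needs ever reads audit.txt, so the edit is invisible to it.

Initial pass — values computed on the first demand:
  core.gen = min2(-5, 6) = -5
  fold.gen = max2(-5, 6) = 6
  assets.gen = absv(6) = 6
  pack.gen = max2(6, 6) = 6

Second demand — change propagation:
  no demanded computation ever read audit.txt, so the edit dirties nothing and nothing runs.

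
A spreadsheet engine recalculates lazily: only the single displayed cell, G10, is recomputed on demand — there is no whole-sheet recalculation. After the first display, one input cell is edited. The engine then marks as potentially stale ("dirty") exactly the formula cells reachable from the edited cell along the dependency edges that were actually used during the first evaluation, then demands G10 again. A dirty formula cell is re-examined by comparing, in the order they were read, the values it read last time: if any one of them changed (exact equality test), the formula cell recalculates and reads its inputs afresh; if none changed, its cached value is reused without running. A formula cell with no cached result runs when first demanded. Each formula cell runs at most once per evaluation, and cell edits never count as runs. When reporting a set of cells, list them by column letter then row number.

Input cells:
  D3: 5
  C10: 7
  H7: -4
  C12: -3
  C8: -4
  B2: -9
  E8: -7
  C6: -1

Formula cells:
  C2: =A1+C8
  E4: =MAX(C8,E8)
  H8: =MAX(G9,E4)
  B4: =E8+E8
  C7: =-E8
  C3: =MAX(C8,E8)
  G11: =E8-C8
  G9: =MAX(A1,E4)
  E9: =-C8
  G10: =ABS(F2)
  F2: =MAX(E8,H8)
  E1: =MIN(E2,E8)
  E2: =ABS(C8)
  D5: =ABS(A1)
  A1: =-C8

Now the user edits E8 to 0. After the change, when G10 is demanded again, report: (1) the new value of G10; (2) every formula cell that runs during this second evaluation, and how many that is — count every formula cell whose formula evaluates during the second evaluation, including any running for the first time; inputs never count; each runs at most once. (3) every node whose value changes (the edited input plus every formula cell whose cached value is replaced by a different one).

New value of G10: 4.
Formula cells that run: E4, F2, G9, H8 — 4 in total.
Values that change: E4, E8.
Key observation: the cutoff stops propagation at G10 — its inputs' values are unchanged, so it reuses its cache.

First evaluation (everything demanded from the output):
  A1 = -(-4) = 4
  E4 = MAX(-4, -7) = -4
  G9 = MAX(4, -4) = 4
  H8 = MAX(4, -4) = 4
  F2 = MAX(-7, 4) = 4
  G10 = ABS(4) = 4

Propagation after the edit:
  E4: runs — E8 -7->0; result 0.
  G9: runs — E4 -4->0; result 4 (same value as before).
  H8: runs — E4 -4->0; result 4 (same value as before).
  F2: runs — E8 -7->0; result 4 (same value as before).
  G10: checked — values it read are unchanged (F2 unchanged); reused cached 4 without running.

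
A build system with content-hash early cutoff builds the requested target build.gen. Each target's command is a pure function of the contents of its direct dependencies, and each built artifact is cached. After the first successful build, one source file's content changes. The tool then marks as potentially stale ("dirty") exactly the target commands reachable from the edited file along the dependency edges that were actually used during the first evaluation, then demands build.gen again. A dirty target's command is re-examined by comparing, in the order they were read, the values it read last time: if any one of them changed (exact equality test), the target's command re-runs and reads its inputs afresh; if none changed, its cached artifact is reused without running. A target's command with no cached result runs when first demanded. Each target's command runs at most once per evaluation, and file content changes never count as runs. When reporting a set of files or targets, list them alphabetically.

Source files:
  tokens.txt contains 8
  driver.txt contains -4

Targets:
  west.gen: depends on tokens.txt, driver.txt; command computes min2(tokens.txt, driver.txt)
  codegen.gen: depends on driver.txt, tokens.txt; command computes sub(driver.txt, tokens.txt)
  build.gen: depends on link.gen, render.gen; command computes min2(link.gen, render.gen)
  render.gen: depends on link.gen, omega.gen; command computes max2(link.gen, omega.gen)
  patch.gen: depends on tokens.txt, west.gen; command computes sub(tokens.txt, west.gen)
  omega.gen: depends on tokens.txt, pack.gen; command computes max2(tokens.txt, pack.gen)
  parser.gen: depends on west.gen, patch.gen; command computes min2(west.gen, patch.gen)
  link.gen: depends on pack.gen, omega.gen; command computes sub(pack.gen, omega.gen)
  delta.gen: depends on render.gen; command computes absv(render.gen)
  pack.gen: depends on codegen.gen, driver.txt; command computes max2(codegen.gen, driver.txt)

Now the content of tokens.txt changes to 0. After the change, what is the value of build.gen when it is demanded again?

First evaluation (everything demanded from the output):
  codegen.gen = sub(-4, 8) = -12
  pack.gen = max2(-12, -4) = -4
  omega.gen = max2(8, -4) = 8
  link.gen = sub(-4, 8) = -12
  render.gen = max2(-12, 8) = 8
  build.gen = min2(-12, 8) = -12

Propagation after the edit:
  codegen.gen: runs — tokens.txt 8->0; result -4.
  pack.gen: runs — codegen.gen -12->-4; result -4 (same value as before).
  omega.gen: runs — tokens.txt 8->0; result 0.
  link.gen: runs — omega.gen 8->0; result -4.
  render.gen: runs — link.gen -12->-4; omega.gen 8->0; result 0.
  build.gen: runs — link.gen -12->-4; render.gen 8->0; result -4.

New value of build.gen: -4.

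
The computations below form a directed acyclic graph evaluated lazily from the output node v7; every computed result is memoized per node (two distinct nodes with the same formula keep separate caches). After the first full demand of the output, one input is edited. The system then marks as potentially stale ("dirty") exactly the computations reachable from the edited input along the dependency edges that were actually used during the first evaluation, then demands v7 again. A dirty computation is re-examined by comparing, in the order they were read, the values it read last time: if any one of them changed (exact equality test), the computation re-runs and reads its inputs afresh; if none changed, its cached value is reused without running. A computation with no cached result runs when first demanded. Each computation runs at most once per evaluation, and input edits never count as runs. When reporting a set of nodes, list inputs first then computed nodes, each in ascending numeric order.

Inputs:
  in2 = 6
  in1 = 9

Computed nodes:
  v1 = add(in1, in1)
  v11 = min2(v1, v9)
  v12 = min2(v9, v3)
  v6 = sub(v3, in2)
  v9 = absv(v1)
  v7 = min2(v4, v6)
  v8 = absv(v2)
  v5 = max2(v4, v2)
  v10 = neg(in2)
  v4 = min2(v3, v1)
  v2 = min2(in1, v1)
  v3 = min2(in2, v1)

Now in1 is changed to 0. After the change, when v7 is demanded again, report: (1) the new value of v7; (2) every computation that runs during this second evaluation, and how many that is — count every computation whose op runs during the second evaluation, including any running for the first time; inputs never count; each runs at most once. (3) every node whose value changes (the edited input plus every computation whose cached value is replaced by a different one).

First demand of the output computes:
  v1 = add(9, 9) = 18
  v3 = min2(6, 18) = 6
  v4 = min2(6, 18) = 6
  v6 = sub(6, 6) = 0
  v7 = min2(6, 0) = 0

After the edit, cleaning proceeds:
  v1: a read changed (in1 9->0; in1 9->0) — executes, giving 0.
  v3: a read changed (v1 18->0) — executes, giving 0.
  v4: a read changed (v3 6->0; v1 18->0) — executes, giving 0.
  v6: a read changed (v3 6->0) — executes, giving -6.
  v7: a read changed (v4 6->0; v6 0->-6) — executes, giving -6.

Demanding v7 again yields -6.
5 computations run: v1, v3, v4, v6, v7.
The nodes whose values change: in1, v1, v3, v4, v6, v7.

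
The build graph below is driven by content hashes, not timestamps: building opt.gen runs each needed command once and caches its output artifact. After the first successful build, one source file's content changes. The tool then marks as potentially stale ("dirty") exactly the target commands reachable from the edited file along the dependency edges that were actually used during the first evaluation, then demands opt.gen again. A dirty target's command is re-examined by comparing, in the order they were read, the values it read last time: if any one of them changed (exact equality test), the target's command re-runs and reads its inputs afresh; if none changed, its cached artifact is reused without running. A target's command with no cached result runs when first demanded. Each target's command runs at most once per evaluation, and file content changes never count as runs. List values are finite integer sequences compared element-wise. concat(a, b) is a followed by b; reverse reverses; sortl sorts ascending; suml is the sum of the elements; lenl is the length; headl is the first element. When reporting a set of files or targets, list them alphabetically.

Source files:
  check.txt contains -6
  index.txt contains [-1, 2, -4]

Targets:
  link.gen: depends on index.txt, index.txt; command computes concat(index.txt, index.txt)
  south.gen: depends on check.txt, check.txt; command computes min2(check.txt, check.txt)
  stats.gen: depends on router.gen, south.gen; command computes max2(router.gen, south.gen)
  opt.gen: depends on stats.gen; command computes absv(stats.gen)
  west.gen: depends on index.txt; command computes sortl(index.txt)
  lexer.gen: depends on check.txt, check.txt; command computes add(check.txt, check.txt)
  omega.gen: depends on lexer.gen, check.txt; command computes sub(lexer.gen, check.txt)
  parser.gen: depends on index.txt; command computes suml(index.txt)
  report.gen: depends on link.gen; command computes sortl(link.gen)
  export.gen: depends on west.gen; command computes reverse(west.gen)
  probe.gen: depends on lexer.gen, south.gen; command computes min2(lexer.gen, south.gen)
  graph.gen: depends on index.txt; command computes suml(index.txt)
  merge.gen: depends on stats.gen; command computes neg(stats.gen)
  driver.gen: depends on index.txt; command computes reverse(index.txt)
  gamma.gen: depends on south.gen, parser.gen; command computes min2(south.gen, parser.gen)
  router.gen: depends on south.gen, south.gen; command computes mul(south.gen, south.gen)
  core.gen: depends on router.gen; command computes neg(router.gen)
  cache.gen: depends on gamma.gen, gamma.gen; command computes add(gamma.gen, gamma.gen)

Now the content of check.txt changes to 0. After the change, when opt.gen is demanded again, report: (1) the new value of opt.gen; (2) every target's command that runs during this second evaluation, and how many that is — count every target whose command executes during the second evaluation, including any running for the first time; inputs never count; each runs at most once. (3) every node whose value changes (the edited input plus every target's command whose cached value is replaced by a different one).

Initial pass — values computed on the first demand:
  south.gen = min2(-6, -6) = -6
  router.gen = mul(-6, -6) = 36
  stats.gen = max2(36, -6) = 36
  opt.gen = absv(36) = 36

Second demand — change propagation:
  south.gen: re-runs because check.txt -6->0; check.txt -6->0; new result 0.
  router.gen: re-runs because south.gen -6->0; south.gen -6->0; new result 0.
  stats.gen: re-runs because router.gen 36->0; south.gen -6->0; new result 0.
  opt.gen: re-runs because stats.gen 36->0; new result 0.

opt.gen now evaluates to 0.
Run set: opt.gen, router.gen, south.gen, stats.gen (4 run).
Changed values: check.txt, opt.gen, router.gen, south.gen, stats.gen.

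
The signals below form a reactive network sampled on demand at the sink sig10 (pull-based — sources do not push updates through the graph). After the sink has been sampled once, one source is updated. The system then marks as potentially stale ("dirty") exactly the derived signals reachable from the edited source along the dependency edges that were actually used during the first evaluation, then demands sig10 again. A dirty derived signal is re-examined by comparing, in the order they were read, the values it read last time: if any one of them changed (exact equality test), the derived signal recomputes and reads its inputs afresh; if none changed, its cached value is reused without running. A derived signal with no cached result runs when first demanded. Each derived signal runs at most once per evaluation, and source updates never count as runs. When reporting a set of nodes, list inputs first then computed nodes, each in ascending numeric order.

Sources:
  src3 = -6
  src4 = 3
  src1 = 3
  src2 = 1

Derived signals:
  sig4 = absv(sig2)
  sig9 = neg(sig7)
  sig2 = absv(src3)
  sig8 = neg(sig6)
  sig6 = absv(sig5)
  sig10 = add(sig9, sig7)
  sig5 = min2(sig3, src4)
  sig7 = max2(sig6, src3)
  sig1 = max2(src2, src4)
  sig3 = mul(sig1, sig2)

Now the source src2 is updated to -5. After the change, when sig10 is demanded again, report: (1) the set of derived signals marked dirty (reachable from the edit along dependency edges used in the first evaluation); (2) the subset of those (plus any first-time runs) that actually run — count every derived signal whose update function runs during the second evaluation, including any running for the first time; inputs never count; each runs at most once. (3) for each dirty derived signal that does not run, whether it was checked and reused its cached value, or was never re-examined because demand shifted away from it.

Dirty set: sig1, sig3, sig5, sig6, sig7, sig9, sig10.
Run set: sig1 (1 run).
Re-examined without running (cache reused): sig3, sig5, sig6, sig7, sig9, sig10.
The important point: sig1 recomputes to an identical value, and the output ends up unchanged.

Initial pass — values computed on the first demand:
  sig1 = max2(1, 3) = 3
  sig2 = absv(-6) = 6
  sig3 = mul(3, 6) = 18
  sig5 = min2(18, 3) = 3
  sig6 = absv(3) = 3
  sig7 = max2(3, -6) = 3
  sig9 = neg(3) = -3
  sig10 = add(-3, 3) = 0

Second demand — change propagation:
  sig1: re-runs because src2 1->-5; new result 3 (unchanged).
  sig3: re-examined; everything it read last time is the same (sig1 unchanged, sig2 unchanged) — cache 18 kept, no run.
  sig5: re-examined; everything it read last time is the same (sig3 unchanged, src4 unchanged) — cache 3 kept, no run.
  sig6: re-examined; everything it read last time is the same (sig5 unchanged) — cache 3 kept, no run.
  sig7: re-examined; everything it read last time is the same (sig6 unchanged, src3 unchanged) — cache 3 kept, no run.
  sig9: re-examined; everything it read last time is the same (sig7 unchanged) — cache -3 kept, no run.
  sig10: re-examined; everything it read last time is the same (sig9 unchanged, sig7 unchanged) — cache 0 kept, no run.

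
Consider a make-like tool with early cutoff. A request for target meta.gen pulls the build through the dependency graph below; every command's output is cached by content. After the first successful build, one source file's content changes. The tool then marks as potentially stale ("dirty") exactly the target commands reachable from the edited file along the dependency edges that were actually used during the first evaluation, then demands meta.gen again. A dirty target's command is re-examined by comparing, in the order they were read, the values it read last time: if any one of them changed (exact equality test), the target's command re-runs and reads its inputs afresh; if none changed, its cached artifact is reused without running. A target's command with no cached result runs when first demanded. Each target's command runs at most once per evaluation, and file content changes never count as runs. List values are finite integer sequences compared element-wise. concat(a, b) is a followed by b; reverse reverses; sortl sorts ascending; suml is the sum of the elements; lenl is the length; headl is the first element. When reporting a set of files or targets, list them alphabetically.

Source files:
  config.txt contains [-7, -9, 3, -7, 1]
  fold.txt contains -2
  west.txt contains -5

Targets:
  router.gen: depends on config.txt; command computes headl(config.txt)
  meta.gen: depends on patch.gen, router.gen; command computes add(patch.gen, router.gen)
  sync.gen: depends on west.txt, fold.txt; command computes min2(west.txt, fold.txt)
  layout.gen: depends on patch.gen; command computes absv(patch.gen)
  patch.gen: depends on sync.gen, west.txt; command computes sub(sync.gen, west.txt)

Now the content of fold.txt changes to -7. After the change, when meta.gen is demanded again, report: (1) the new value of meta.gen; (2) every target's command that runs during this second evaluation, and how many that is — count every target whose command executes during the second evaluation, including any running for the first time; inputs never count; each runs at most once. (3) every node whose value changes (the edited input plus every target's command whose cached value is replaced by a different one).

First demand of the output computes:
  router.gen = headl([-7, -9, 3, -7, 1]) = -7
  sync.gen = min2(-5, -2) = -5
  patch.gen = sub(-5, -5) = 0
  meta.gen = add(0, -7) = -7

After the edit, cleaning proceeds:
  sync.gen: a read changed (fold.txt -2->-7) — executes, giving -7.
  patch.gen: a read changed (sync.gen -5->-7) — executes, giving -2.
  meta.gen: a read changed (patch.gen 0->-2) — executes, giving -9.

Demanding meta.gen again yields -9.
3 target commands run: meta.gen, patch.gen, sync.gen.
The nodes whose values change: fold.txt, meta.gen, patch.gen, sync.gen.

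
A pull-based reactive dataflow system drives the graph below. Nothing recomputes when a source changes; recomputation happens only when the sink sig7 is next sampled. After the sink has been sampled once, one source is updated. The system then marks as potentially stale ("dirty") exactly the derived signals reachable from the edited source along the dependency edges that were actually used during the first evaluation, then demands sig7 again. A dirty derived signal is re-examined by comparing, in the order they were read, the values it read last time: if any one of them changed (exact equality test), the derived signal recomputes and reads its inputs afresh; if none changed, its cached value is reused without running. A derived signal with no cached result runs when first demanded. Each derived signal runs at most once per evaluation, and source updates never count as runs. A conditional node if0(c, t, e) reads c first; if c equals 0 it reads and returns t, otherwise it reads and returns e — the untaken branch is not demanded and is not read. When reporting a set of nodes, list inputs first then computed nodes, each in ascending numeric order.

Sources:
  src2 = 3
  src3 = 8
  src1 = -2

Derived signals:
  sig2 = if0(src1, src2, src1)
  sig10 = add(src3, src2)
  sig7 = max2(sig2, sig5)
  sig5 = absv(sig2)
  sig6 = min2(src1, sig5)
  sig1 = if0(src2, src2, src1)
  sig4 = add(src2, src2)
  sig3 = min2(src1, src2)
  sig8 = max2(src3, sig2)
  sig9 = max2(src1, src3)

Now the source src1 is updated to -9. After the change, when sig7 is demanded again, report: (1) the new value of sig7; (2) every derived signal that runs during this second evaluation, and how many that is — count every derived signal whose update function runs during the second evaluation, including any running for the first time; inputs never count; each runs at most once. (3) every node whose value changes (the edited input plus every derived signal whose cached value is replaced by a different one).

New value of sig7: 9.
Derived signals that run: sig2, sig5, sig7 — 3 in total.
Values that change: src1, sig2, sig5, sig7.

First evaluation (everything demanded from the output):
  sig2 = if0(src1=-2 -> else branch src1) = -2
  sig5 = absv(-2) = 2
  sig7 = max2(-2, 2) = 2

Propagation after the edit:
  sig2: runs — src1 -2->-9; src1 -2->-9; result -9.
  sig5: runs — sig2 -2->-9; result 9.
  sig7: runs — sig2 -2->-9; sig5 2->9; result 9.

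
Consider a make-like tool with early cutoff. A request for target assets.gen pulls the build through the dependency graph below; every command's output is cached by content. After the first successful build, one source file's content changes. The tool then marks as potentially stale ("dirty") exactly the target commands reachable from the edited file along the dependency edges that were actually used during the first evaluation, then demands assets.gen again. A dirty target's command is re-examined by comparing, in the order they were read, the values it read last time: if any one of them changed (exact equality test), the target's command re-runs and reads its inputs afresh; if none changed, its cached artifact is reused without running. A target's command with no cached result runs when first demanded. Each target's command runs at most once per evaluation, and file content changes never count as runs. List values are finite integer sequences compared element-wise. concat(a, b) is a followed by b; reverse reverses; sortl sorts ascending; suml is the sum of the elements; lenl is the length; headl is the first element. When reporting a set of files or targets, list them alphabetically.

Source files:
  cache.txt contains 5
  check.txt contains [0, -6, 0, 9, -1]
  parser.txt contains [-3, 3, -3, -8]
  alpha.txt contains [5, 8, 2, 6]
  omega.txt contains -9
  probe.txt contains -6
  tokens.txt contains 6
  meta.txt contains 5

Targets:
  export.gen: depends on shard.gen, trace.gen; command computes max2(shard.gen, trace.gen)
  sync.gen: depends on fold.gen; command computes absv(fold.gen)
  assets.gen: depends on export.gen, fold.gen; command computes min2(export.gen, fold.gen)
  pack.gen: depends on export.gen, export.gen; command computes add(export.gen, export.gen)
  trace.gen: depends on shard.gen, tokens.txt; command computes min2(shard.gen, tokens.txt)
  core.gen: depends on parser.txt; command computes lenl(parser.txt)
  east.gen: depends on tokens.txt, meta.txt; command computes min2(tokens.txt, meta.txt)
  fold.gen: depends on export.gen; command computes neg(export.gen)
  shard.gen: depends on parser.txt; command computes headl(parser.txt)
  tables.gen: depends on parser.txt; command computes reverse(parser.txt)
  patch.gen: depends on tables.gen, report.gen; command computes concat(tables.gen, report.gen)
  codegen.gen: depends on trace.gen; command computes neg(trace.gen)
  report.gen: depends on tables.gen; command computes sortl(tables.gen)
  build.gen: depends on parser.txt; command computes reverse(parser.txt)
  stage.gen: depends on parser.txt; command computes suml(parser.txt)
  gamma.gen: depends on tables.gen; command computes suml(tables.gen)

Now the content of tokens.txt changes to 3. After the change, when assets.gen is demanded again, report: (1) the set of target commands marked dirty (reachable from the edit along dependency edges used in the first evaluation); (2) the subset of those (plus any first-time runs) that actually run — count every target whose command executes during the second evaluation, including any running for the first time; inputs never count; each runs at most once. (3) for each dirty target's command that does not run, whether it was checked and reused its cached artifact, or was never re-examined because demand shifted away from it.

The edit dirties: assets.gen, export.gen, fold.gen, trace.gen.
1 target commands run: trace.gen.
Cache hits after checking: assets.gen, export.gen, fold.gen.
Note the absorption at trace.gen: it re-runs yet its value is the same, leaving the output's value untouched.

First demand of the output computes:
  shard.gen = headl([-3, 3, -3, -8]) = -3
  trace.gen = min2(-3, 6) = -3
  export.gen = max2(-3, -3) = -3
  fold.gen = neg(-3) = 3
  assets.gen = min2(-3, 3) = -3

After the edit, cleaning proceeds:
  trace.gen: a read changed (tokens.txt 6->3) — executes, giving -3 — identical to its old value.
  export.gen: dirty, but its reads are unchanged (shard.gen unchanged, trace.gen unchanged); cached -3 stands.
  fold.gen: dirty, but its reads are unchanged (export.gen unchanged); cached 3 stands.
  assets.gen: dirty, but its reads are unchanged (export.gen unchanged, fold.gen unchanged); cached -3 stands.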